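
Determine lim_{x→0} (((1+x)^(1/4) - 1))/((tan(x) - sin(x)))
Both numerator and denominator → 0 as x → 0; this is a 0/0 indeterminate form.
Expand each to leading order near x = 0: numerator ~ x/4, denominator ~ x^3/2.
The limit of the ratio is ∞.

Final answer: ∞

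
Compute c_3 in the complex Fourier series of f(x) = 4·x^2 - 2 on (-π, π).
Compute the real Fourier coefficients first: a_3 = -16/9, b_3 = 0.
Then c_3 = (a_3 − i·b_3)/2 = -8/9.

Final answer: -8/9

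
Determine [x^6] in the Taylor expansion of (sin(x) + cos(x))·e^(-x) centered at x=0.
Expand to order 6: (sin(x) + cos(x))·e^(-x) = x^6/90 - x^4/6 + 2·x^3/3 - x^2 + 1 + O(x^7).
The coefficient of x^6 is 1/90.

Final answer: 1/90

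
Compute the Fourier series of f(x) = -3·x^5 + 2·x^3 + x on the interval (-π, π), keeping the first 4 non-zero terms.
(-742 - 6·π^4 + 124·π^2)·sin(x) + (-17·π^2 + 49/2 + 3·π^4)·sin(2·x) + (-2·π^4 - 86/27 + 52·π^2/9)·sin(3·x) + (-23·π^2/8 + 37/64 + 3·π^4/2)·sin(4·x)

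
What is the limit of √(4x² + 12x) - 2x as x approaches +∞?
As x → +∞: multiply by the conjugate to get (12x)/(√(4x²+12x)+2x); the denominator ~ 4x, so the limit is 12/4 = 3.
Limit = 3.

Final answer: 3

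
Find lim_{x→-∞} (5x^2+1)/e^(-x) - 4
The quotient is an ∞/∞ indeterminate form as x → -∞.
Compare growth rates of the dominant terms (exponentials ≫ polynomials ≫ logarithms), or apply L'Hôpital's rule; the quotient → 0.
Adding the constant: 0 - 4 = -4. Limit = -4.

Final answer: -4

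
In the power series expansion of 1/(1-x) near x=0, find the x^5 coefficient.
Expand to order 5: 1/(1-x) = x^5 + x^4 + x^3 + x^2 + x + 1 + O(x^6).
The coefficient of x^5 is 1.

Final answer: 1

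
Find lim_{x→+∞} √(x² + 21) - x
This is an ∞ − ∞ indeterminate form.
Multiply and divide by the conjugate √(x²+21) + x; the x² terms cancel, leaving 21/(√(x²+21)+x) → 0.
Limit = 0.

Final answer: 0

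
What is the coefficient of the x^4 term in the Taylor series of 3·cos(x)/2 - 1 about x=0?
Expand to order 4: 3·cos(x)/2 - 1 = x^4/16 - 3·x^2/4 + 1/2 + O(x^5).
The coefficient of x^4 is 1/16.

Final answer: 1/16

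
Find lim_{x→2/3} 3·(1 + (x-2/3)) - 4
Direct substitution at x = 2/3 gives -1.

Final answer: -1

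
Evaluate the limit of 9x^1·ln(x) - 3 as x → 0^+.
The product is a 0·∞ indeterminate form at x → 0⁺.
Rewrite the product as 9·ln(x) / x^(-1) and apply L'Hôpital, or use the standard hierarchy x^(-1) ≫ |ln x| as x → 0⁺.
The indeterminate product → 0, so the limit = -3.

Final answer: -3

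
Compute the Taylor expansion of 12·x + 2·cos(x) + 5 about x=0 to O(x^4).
-x^2 + 12·x + 7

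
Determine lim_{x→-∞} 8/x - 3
Evaluate the dominant behaviour as x → -∞; each term tends to a finite value or vanishes.
Limit = -3.

Final answer: -3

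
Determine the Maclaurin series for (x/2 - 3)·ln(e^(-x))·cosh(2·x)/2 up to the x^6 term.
-x^6/6 + x^5 - x^4/2 + 3·x^3 - x^2/4 + 3·x/2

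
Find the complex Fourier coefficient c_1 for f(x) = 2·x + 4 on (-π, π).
Compute the real Fourier coefficients first: a_1 = 0, b_1 = 4.
Then c_1 = (a_1 − i·b_1)/2 = -2·i.

Final answer: -2·i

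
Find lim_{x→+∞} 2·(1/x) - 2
Evaluate the dominant behaviour as x → +∞; each term tends to a finite value or vanishes.
Limit = -2.

Final answer: -2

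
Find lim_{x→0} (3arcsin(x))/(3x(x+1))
Both numerator and denominator → 0 as x → 0; this is a 0/0 indeterminate form.
Expand each to leading order near x = 0: numerator ~ 3·x, denominator ~ 3·x.
The limit of the ratio is 1.

Final answer: 1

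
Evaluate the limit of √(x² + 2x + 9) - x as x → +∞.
As x → +∞: multiply by the conjugate to get (2x+9)/(√(x²+2x+9)+x); the denominator ~ 2x, so the limit is 2/2 = 1.
Limit = 1.

Final answer: 1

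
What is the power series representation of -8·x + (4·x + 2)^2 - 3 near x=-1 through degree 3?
9 - 24·(x + 1) + 16·(x + 1)^2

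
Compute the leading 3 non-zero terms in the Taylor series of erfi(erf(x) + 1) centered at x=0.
8·e·x^2/π^(3/2) + 4·e·x/π + erfi(1)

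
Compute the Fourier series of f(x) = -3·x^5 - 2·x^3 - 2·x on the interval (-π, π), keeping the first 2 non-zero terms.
(-700 - 6·π^4 + 116·π^2)·sin(x) + (-13·π^2 + 43/2 + 3·π^4)·sin(2·x)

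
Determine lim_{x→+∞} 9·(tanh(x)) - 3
Evaluate the dominant behaviour as x → +∞; each term tends to a finite value or vanishes.
Limit = 6.

Final answer: 6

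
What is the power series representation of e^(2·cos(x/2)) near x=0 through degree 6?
-91·x^6·e^(2)/23040 + 7·x^4·e^(2)/192 - x^2·e^(2)/4 + e^(2)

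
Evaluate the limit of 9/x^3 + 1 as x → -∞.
Evaluate the dominant behaviour as x → -∞; each term tends to a finite value or vanishes.
Limit = 1.

Final answer: 1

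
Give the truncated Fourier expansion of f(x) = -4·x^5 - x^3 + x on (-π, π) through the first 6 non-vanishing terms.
(-946 - 8·π^4 + 158·π^2)·sin(x) + (-19·π^2 + 55/2 + 4·π^4)·sin(2·x) + (-8·π^4/3 - 230/81 + 142·π^2/27)·sin(3·x) + (-2·π^2 + 1/4 + 2·π^4)·sin(4·x) + (-8·π^4/5 + 118/625 + 22·π^2/25)·sin(5·x) + (-11·π^2/27 - 43/162 + 4·π^4/3)·sin(6·x)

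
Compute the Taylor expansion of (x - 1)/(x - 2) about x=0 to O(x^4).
-x^3/16 - x^2/8 - x/4 + 1/2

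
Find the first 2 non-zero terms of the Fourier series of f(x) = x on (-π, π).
2·sin(x) - sin(2·x)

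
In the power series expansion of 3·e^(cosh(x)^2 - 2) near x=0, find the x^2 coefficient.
Expand to order 2: 3·e^(cosh(x)^2 - 2) = 3·x^2·e^(-1) + 3·e^(-1) + O(x^3).
The coefficient of x^2 is 3·e^(-1).

Final answer: 3·e^(-1)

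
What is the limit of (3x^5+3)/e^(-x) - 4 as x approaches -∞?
The quotient is an ∞/∞ indeterminate form as x → -∞.
Compare growth rates of the dominant terms (exponentials ≫ polynomials ≫ logarithms), or apply L'Hôpital's rule; the quotient → 0.
Adding the constant: 0 - 4 = -4. Limit = -4.

Final answer: -4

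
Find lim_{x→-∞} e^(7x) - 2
Evaluate the dominant behaviour as x → -∞; each term tends to a finite value or vanishes.
Limit = -2.

Final answer: -2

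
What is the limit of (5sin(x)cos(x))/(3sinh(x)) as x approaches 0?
Both numerator and denominator → 0 as x → 0; this is a 0/0 indeterminate form.
Expand each to leading order near x = 0: numerator ~ 5·x, denominator ~ 3·x.
The limit of the ratio is 5/3.

Final answer: 5/3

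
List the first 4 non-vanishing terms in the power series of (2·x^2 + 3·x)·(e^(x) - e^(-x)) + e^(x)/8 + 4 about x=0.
193·x^3/48 + 97·x^2/16 + x/8 + 33/8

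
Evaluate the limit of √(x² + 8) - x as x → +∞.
This is an ∞ − ∞ indeterminate form.
Multiply and divide by the conjugate √(x²+8) + x; the x² terms cancel, leaving 8/(√(x²+8)+x) → 0.
Limit = 0.

Final answer: 0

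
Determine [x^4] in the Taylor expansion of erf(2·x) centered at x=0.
Expand to order 4: erf(2·x) = -16·x^3/(3·√(π)) + 4·x/√(π) + O(x^5).
The coefficient of x^4 is 0.

Final answer: 0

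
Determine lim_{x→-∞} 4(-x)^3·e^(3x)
This is a 0·∞ indeterminate form at x → -∞.
Rewrite the product as 4(-x)^3 / e^(-3x) (an ∞/∞ form) and apply L'Hôpital, or use the standard hierarchy e^(3|x|) ≫ |(-x)^3| as x → -∞.
The indeterminate product → 0, so the limit = 0.

Final answer: 0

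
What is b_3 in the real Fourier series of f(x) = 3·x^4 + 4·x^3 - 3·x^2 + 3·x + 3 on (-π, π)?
b_3 = (1/π) ∫_{-π}^{π} f(x)·sin(3x) dx.
Evaluate the integral (use parity and integration by parts as needed): b_3 = 2/9 + 8·π^2/3.

Final answer: 2/9 + 8·π^2/3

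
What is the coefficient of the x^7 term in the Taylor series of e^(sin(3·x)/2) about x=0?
Expand to order 7: e^(sin(3·x)/2) = 43497·x^7/10240 + 14337·x^6/5120 - 1863·x^5/1280 - 405·x^4/128 - 27·x^3/16 + 9·x^2/8 + 3·x/2 + 1 + O(x^8).
The coefficient of x^7 is 43497/10240.

Final answer: 43497/10240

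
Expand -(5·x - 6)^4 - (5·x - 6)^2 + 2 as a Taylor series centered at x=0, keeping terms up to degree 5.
-625·x^4 + 3000·x^3 - 5425·x^2 + 4380·x - 1330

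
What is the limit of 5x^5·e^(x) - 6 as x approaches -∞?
The product is a 0·∞ indeterminate form at x → -∞.
Rewrite the product as 5x^5 / e^(-x) (an ∞/∞ form) and apply L'Hôpital, or use the standard hierarchy e^(|x|) ≫ |x^5| as x → -∞.
The indeterminate product → 0, so the limit = -6.

Final answer: -6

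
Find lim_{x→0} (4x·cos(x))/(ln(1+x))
Both numerator and denominator → 0 as x → 0; this is a 0/0 indeterminate form.
Expand each to leading order near x = 0: numerator ~ 4·x, denominator ~ x.
The limit of the ratio is 4.

Final answer: 4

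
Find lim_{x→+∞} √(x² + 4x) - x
This is an ∞ − ∞ indeterminate form.
Multiply and divide by the conjugate √(x²+4x) + x; the x² terms cancel, leaving (4x)/(√(x²+4x)+x) → 4/2 = 2.
Limit = 2.

Final answer: 2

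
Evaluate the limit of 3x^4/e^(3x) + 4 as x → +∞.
The quotient is an ∞/∞ indeterminate form as x → +∞.
The exponential denominator e^(3x) dominates the polynomial numerator (e^x ≫ x^4 as x → ∞), so the quotient → 0.
Adding the constant: 0 + 4 = 4. Limit = 4.

Final answer: 4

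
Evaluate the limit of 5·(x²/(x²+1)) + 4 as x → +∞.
Evaluate the dominant behaviour as x → +∞; each term tends to a finite value or vanishes.
Limit = 9.

Final answer: 9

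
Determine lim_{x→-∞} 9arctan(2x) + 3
Evaluate the dominant behaviour as x → -∞; each term tends to a finite value or vanishes.
Limit = 3 - 9·π/2.

Final answer: 3 - 9·π/2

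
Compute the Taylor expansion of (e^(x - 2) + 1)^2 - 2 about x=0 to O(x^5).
x^4·(7·e^(-4)/(12·(e^(-2) + 1)^2) + e^(-2)/(12·(e^(-2) + 1)))·(e^(-2) + 1)^2 + x^3·(e^(-4)/(e^(-2) + 1)^2 + e^(-2)/(3·(e^(-2) + 1)))·(e^(-2) + 1)^2 + x^2·(e^(-4)/(e^(-2) + 1)^2 + e^(-2)/(e^(-2) + 1))·(e^(-2) + 1)^2 + 2·x·(e^(-2) + 1)·e^(-2) - 2 + (e^(-2) + 1)^2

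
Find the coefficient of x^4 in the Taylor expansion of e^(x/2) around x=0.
Expand to order 4: e^(x/2) = x^4/384 + x^3/48 + x^2/8 + x/2 + 1 + O(x^5).
The coefficient of x^4 is 1/384.

Final answer: 1/384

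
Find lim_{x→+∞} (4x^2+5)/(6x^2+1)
This is an ∞/∞ indeterminate form as x → +∞.
Divide numerator and denominator by x^2 and let the lower-order terms vanish; the leading terms give 4/6 = 2/3.
Limit = 2/3.

Final answer: 2/3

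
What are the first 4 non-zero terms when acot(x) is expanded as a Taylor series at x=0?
-x^5/5 + x^3/3 - x + π/2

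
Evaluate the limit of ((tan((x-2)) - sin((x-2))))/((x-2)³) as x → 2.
Both numerator and denominator → 0 as x → 2; this is a 0/0 indeterminate form.
Expand each to leading order near x = 2: numerator ~ (x - 2)^3/2, denominator ~ (x - 2)^3.
The limit of the ratio is 1/2.

Final answer: 1/2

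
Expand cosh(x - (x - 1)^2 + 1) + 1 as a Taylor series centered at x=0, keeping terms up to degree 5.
-9·x^5/2 + 31·x^4/8 - 3·x^3 + 9·x^2/2 + 2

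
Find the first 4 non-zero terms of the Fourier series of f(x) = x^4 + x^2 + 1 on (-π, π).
(44 - 8·π^2)·cos(x) + (-2 + 2·π^2)·cos(2·x) + (4/27 - 8·π^2/9)·cos(3·x) + 1 + π^2/3 + π^4/5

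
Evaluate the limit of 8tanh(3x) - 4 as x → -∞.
Evaluate the dominant behaviour as x → -∞; each term tends to a finite value or vanishes.
Limit = -12.

Final answer: -12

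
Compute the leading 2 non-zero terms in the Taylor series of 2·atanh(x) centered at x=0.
2·x^3/3 + 2·x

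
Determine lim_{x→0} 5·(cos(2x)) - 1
Direct substitution at x = 0 gives 4.

Final answer: 4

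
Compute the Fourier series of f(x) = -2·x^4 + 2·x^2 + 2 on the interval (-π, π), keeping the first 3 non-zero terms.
(-104 + 16·π^2)·cos(x) + (8 - 4·π^2)·cos(2·x) - 2·π^4/5 + 2 + 2·π^2/3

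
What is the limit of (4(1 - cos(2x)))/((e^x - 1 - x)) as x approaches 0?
Both numerator and denominator → 0 as x → 0; this is a 0/0 indeterminate form.
Expand each to leading order near x = 0: numerator ~ 8·x^2, denominator ~ x^2/2.
The limit of the ratio is 16.

Final answer: 16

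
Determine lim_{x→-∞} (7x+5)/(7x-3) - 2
Evaluate the dominant behaviour as x → -∞; each term tends to a finite value or vanishes.
Limit = -1.

Final answer: -1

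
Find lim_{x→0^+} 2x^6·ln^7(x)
This is a 0·∞ indeterminate form at x → 0⁺.
Rewrite the product as 2·ln^7(x) / x^(-6) and apply L'Hôpital, or use the standard hierarchy x^(-6) ≫ |ln x|^7 as x → 0⁺.
The indeterminate product → 0, so the limit = 0.

Final answer: 0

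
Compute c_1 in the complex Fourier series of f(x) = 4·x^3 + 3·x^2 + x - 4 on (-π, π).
Compute the real Fourier coefficients first: a_1 = -12, b_1 = -46 + 8·π^2.
Then c_1 = (a_1 − i·b_1)/2 = -6 - 4·i·π^2 + 23·i.

Final answer: -6 - 4·i·π^2 + 23·i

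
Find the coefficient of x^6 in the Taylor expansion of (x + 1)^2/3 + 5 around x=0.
Expand to order 6: (x + 1)^2/3 + 5 = x^2/3 + 2·x/3 + 16/3 + O(x^7).
The coefficient of x^6 is 0.

Final answer: 0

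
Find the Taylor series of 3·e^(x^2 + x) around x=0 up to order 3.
7·x^3/2 + 9·x^2/2 + 3·x + 3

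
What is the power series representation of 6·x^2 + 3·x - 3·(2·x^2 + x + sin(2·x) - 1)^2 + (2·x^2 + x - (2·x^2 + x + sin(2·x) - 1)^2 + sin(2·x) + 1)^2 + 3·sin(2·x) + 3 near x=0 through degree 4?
-267·x^4 - 102·x^3 + 72·x^2 + 27·x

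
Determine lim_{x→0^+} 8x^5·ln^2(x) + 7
The product is a 0·∞ indeterminate form at x → 0⁺.
Rewrite the product as 8·ln^2(x) / x^(-5) and apply L'Hôpital, or use the standard hierarchy x^(-5) ≫ |ln x|^2 as x → 0⁺.
The indeterminate product → 0, so the limit = 7.

Final answer: 7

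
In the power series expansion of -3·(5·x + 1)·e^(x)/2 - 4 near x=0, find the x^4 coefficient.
Expand to order 4: -3·(5·x + 1)·e^(x)/2 - 4 = -21·x^4/16 - 4·x^3 - 33·x^2/4 - 9·x - 11/2 + O(x^5).
The coefficient of x^4 is -21/16.

Final answer: -21/16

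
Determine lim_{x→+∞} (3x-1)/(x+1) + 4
Evaluate the dominant behaviour as x → +∞; each term tends to a finite value or vanishes.
Limit = 7.

Final answer: 7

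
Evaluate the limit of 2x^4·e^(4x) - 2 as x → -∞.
The product is a 0·∞ indeterminate form at x → -∞.
Rewrite the product as 2x^4 / e^(-4x) (an ∞/∞ form) and apply L'Hôpital, or use the standard hierarchy e^(4|x|) ≫ |x^4| as x → -∞.
The indeterminate product → 0, so the limit = -2.

Final answer: -2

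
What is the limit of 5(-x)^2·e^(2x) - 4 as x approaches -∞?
The product is a 0·∞ indeterminate form at x → -∞.
Rewrite the product as 5(-x)^2 / e^(-2x) (an ∞/∞ form) and apply L'Hôpital, or use the standard hierarchy e^(2|x|) ≫ |(-x)^2| as x → -∞.
The indeterminate product → 0, so the limit = -4.

Final answer: -4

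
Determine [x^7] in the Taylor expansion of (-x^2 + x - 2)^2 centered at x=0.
Expand to order 7: (-x^2 + x - 2)^2 = x^4 - 2·x^3 + 5·x^2 - 4·x + 4 + O(x^8).
The coefficient of x^7 is 0.

Final answer: 0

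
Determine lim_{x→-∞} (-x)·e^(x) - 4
The product is a 0·∞ indeterminate form at x → -∞.
Rewrite the product as (-x) / e^(-x) (an ∞/∞ form) and apply L'Hôpital, or use the standard hierarchy e^(|x|) ≫ |(-x)| as x → -∞.
The indeterminate product → 0, so the limit = -4.

Final answer: -4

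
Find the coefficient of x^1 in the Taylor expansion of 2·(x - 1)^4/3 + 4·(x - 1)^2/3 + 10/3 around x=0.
Expand to order 1: 2·(x - 1)^4/3 + 4·(x - 1)^2/3 + 10/3 = 16/3 - 16·x/3 + O(x^2).
The coefficient of x^1 is -16/3.

Final answer: -16/3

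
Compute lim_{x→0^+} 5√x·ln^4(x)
This is a 0·∞ indeterminate form at x → 0⁺.
Rewrite the product as 5·ln^4(x) / x^(-1/2) and apply L'Hôpital, or use the standard hierarchy x^(-1/2) ≫ |ln x|^4 as x → 0⁺.
The indeterminate product → 0, so the limit = 0.

Final answer: 0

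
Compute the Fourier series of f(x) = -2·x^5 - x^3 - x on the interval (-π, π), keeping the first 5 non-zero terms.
(-470 - 4·π^4 + 78·π^2)·sin(x) + (-9·π^2 + 29/2 + 2·π^4)·sin(2·x) + (-4·π^4/3 - 178/81 + 62·π^2/27)·sin(3·x) + (-3·π^2/4 + 25/32 + π^4)·sin(4·x) + (-4·π^4/5 - 286/625 + 6·π^2/25)·sin(5·x)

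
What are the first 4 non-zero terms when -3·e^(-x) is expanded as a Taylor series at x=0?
x^3/2 - 3·x^2/2 + 3·x - 3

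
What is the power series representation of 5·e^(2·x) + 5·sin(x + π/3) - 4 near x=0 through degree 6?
x^6·(4/9 - √(3)/288) + 65·x^5/48 + x^4·(5·√(3)/48 + 10/3) + 25·x^3/4 + x^2·(10 - 5·√(3)/4) + 25·x/2 + 1 + 5·√(3)/2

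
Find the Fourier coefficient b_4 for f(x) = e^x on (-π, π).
b_4 = (1/π) ∫_{-π}^{π} f(x)·sin(4x) dx.
Evaluate the integral (use parity and integration by parts as needed): b_4 = (4 - 4·e^(2·π))·e^(-π)/(17·π).

Final answer: (4 - 4·e^(2·π))·e^(-π)/(17·π)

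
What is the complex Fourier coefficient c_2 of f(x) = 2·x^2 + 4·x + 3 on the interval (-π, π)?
Compute the real Fourier coefficients first: a_2 = 2, b_2 = -4.
Then c_2 = (a_2 − i·b_2)/2 = 1 + 2·i.

Final answer: 1 + 2·i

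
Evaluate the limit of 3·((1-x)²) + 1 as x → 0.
Direct substitution at x = 0 gives 4.

Final answer: 4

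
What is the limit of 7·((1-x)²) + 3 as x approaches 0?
Direct substitution at x = 0 gives 10.

Final answer: 10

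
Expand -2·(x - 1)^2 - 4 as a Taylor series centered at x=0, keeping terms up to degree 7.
-2·x^2 + 4·x - 6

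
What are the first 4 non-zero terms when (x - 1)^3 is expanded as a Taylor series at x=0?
x^3 - 3·x^2 + 3·x - 1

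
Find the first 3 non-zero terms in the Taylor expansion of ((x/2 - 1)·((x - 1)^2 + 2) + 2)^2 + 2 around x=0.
65·x^2/4 - 7·x + 3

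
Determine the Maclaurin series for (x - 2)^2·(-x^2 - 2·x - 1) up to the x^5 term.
-x^4 + 2·x^3 + 3·x^2 - 4·x - 4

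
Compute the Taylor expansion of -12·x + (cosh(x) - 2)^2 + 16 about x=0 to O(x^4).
-x^2 - 12·x + 17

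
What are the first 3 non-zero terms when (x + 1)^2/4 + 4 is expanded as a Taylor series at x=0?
x^2/4 + x/2 + 17/4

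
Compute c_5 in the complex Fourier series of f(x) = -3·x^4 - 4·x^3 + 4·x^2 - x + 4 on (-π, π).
Compute the real Fourier coefficients first: a_5 = -544/625 + 24·π^2/25, b_5 = -8·π^2/5 - 2/125.
Then c_5 = (a_5 − i·b_5)/2 = -272/625 + 12·π^2/25 + i/125 + 4·i·π^2/5.

Final answer: -272/625 + 12·π^2/25 + i/125 + 4·i·π^2/5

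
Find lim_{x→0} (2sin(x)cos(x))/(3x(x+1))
Both numerator and denominator → 0 as x → 0; this is a 0/0 indeterminate form.
Expand each to leading order near x = 0: numerator ~ 2·x, denominator ~ 3·x.
The limit of the ratio is 2/3.

Final answer: 2/3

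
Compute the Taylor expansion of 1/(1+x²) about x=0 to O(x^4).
1 - x^2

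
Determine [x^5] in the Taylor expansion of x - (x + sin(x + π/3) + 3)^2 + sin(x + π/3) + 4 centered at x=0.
Expand to order 5: x - (x + sin(x + π/3) + 3)^2 + sin(x + π/3) + 4 = x^5·(-(√(3)/2 + 3)^2·(1/(120·(√(3)/2 + 3)) + 5·√(3)/(48·(√(3)/2 + 3)^2)) + 1/240) + x^4·(-(√(3)/2 + 3)^2·(-1/(16·(√(3)/2 + 3)^2) + √(3)/(24·(√(3)/2 + 3))) + √(3)/48) + x^3·(-1/12 - (√(3)/2 + 3)^2·(-3·√(3)/(4·(√(3)/2 + 3)^2) - 1/(6·(√(3)/2 + 3)))) + x^2·(-√(3)/4 - (√(3)/2 + 3)^2·(-√(3)/(2·(√(3)/2 + 3)) + 9/(4·(√(3)/2 + 3)^2))) + x·(-15/2 - 3·√(3)/2) - (√(3)/2 + 3)^2 + √(3)/2 + 4 + O(x^6).
The coefficient of x^5 is -(√(3)/2 + 3)^2·(1/(120·(√(3)/2 + 3)) + 5·√(3)/(48·(√(3)/2 + 3)^2)) + 1/240.

Final answer: -(√(3)/2 + 3)^2·(1/(120·(√(3)/2 + 3)) + 5·√(3)/(48·(√(3)/2 + 3)^2)) + 1/240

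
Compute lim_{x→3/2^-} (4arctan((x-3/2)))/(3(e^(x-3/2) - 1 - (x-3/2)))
Both numerator and denominator → 0 as x → 3/2^-; this is a 0/0 indeterminate form.
Expand each to leading order near x = 3/2: numerator ~ 4·(x - 3/2), denominator ~ 3·(x - 3/2)^2/2.
The limit of the ratio is -∞.

Final answer: -∞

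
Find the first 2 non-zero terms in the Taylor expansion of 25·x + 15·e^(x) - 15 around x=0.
15·x^2/2 + 40·x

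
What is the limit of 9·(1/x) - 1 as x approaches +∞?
Evaluate the dominant behaviour as x → +∞; each term tends to a finite value or vanishes.
Limit = -1.

Final answer: -1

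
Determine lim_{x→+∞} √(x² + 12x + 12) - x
This is an ∞ − ∞ indeterminate form.
Multiply and divide by the conjugate √(x²+12x + 12) + x; the x² terms cancel, leaving (12x + 12)/(√(x²+12x + 12)+x) → 12/2 = 6.
Limit = 6.

Final answer: 6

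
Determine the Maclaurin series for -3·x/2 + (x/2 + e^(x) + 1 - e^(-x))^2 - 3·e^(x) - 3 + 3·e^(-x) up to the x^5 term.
-x^5/60 + 5·x^4/3 - x^3/3 + 25·x^2/4 - 5·x/2 - 2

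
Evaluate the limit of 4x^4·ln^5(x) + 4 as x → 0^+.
The product is a 0·∞ indeterminate form at x → 0⁺.
Rewrite the product as 4·ln^5(x) / x^(-4) and apply L'Hôpital, or use the standard hierarchy x^(-4) ≫ |ln x|^5 as x → 0⁺.
The indeterminate product → 0, so the limit = 4.

Final answer: 4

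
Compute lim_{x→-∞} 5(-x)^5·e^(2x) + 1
The product is a 0·∞ indeterminate form at x → -∞.
Rewrite the product as 5(-x)^5 / e^(-2x) (an ∞/∞ form) and apply L'Hôpital, or use the standard hierarchy e^(2|x|) ≫ |(-x)^5| as x → -∞.
The indeterminate product → 0, so the limit = 1.

Final answer: 1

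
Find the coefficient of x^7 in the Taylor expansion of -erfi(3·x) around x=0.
Expand to order 7: -erfi(3·x) = -729·x^7/(7·√(π)) - 243·x^5/(5·√(π)) - 18·x^3/√(π) - 6·x/√(π) + O(x^8).
The coefficient of x^7 is -729/(7·√(π)).

Final answer: -729/(7·√(π))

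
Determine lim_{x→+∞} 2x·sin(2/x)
As x → +∞: let u = 2/x → 0⁺; then 2·x·sin(2/x) = 2·2·sin(u)/u → 2·2·1 = 4.
Limit = 4.

Final answer: 4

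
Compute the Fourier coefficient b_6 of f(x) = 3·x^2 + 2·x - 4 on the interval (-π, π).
b_6 = (1/π) ∫_{-π}^{π} f(x)·sin(6x) dx.
Evaluate the integral (use parity and integration by parts as needed): b_6 = -2/3.

Final answer: -2/3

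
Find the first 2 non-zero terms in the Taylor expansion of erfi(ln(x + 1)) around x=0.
-x^2/√(π) + 2·x/√(π)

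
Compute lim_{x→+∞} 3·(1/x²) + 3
Evaluate the dominant behaviour as x → +∞; each term tends to a finite value or vanishes.
Limit = 3.

Final answer: 3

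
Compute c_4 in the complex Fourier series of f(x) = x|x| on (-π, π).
Compute the real Fourier coefficients first: a_4 = 0, b_4 = -π/2.
Then c_4 = (a_4 − i·b_4)/2 = i·π/4.

Final answer: i·π/4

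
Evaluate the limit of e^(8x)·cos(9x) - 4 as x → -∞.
Evaluate the dominant behaviour as x → -∞; each term tends to a finite value or vanishes.
Limit = -4.

Final answer: -4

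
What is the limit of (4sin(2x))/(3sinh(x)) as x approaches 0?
Both numerator and denominator → 0 as x → 0; this is a 0/0 indeterminate form.
Expand each to leading order near x = 0: numerator ~ 8·x, denominator ~ 3·x.
The limit of the ratio is 8/3.

Final answer: 8/3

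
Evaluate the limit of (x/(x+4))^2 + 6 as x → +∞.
As x → +∞: x/(x+4) = 1/(1 + 4/x) → 1, and the 2nd power of a limit-1 base also → 1; with the additive constant, 1 + 6 = 7.
Limit = 7.

Final answer: 7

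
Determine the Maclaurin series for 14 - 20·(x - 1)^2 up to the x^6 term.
-20·x^2 + 40·x - 6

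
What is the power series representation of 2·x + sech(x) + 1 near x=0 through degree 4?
5·x^4/24 - x^2/2 + 2·x + 2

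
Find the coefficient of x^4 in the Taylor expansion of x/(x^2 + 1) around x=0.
Expand to order 4: x/(x^2 + 1) = -x^3 + x + O(x^5).
The coefficient of x^4 is 0.

Final answer: 0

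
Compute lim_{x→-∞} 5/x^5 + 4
Evaluate the dominant behaviour as x → -∞; each term tends to a finite value or vanishes.
Limit = 4.

Final answer: 4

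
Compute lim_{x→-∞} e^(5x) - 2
Evaluate the dominant behaviour as x → -∞; each term tends to a finite value or vanishes.
Limit = -2.

Final answer: -2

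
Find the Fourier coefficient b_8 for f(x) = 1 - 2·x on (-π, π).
b_8 = (1/π) ∫_{-π}^{π} f(x)·sin(8x) dx.
Evaluate the integral (use parity and integration by parts as needed): b_8 = 1/2.

Final answer: 1/2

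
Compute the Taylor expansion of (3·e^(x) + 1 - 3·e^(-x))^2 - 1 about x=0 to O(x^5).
12·x^4 + 2·x^3 + 36·x^2 + 12·x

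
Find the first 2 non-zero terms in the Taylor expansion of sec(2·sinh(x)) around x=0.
2·x^2 + 1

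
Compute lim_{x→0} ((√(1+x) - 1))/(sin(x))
Both numerator and denominator → 0 as x → 0; this is a 0/0 indeterminate form.
Expand each to leading order near x = 0: numerator ~ x/2, denominator ~ x.
The limit of the ratio is 1/2.

Final answer: 1/2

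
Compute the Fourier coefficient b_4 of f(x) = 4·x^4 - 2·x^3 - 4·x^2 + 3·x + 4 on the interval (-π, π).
b_4 = (1/π) ∫_{-π}^{π} f(x)·sin(4x) dx.
Evaluate the integral (use parity and integration by parts as needed): b_4 = -15/8 + π^2.

Final answer: -15/8 + π^2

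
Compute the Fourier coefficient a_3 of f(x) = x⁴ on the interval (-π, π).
a_3 = (1/π) ∫_{-π}^{π} f(x)·cos(3x) dx.
Evaluate the integral (use parity and integration by parts as needed): a_3 = 16/27 - 8·π^2/9.

Final answer: 16/27 - 8·π^2/9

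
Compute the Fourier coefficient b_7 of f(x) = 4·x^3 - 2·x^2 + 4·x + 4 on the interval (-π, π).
b_7 = (1/π) ∫_{-π}^{π} f(x)·sin(7x) dx.
Evaluate the integral (use parity and integration by parts as needed): b_7 = 344/343 + 8·π^2/7.

Final answer: 344/343 + 8·π^2/7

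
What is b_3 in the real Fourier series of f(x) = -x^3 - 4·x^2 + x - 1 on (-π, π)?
b_3 = (1/π) ∫_{-π}^{π} f(x)·sin(3x) dx.
Evaluate the integral (use parity and integration by parts as needed): b_3 = 10/9 - 2·π^2/3.

Final answer: 10/9 - 2·π^2/3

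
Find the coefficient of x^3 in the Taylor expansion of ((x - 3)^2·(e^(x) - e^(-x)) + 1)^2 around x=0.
Expand to order 3: ((x - 3)^2·(e^(x) - e^(-x)) + 1)^2 = -422·x^3 + 300·x^2 + 36·x + 1 + O(x^4).
The coefficient of x^3 is -422.

Final answer: -422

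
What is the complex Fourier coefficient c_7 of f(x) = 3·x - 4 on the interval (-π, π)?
Compute the real Fourier coefficients first: a_7 = 0, b_7 = 6/7.
Then c_7 = (a_7 − i·b_7)/2 = -3·i/7.

Final answer: -3·i/7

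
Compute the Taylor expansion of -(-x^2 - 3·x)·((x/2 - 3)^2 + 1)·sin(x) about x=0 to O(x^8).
-x^7/30 + 5·x^6/8 + x^5/12 - 29·x^4/4 + x^3 + 30·x^2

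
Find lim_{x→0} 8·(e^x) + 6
Direct substitution at x = 0 gives 14.

Final answer: 14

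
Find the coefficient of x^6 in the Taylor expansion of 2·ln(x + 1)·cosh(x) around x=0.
Expand to order 6: 2·ln(x + 1)·cosh(x) = -5·x^6/8 + 49·x^5/60 - x^4 + 5·x^3/3 - x^2 + 2·x + O(x^7).
The coefficient of x^6 is -5/8.

Final answer: -5/8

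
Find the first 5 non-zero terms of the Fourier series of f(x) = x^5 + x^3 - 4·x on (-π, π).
(-38·π^2 + 2·π^4 + 220)·sin(x) + (-π^4 - 2 + 4·π^2)·sin(2·x) + (-22·π^2/27 - 172/81 + 2·π^4/3)·sin(3·x) + (-π^4/2 + π^2/8 + 125/64)·sin(4·x) + (-1012/625 + 2·π^2/25 + 2·π^4/5)·sin(5·x)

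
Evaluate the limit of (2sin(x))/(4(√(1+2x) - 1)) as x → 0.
Both numerator and denominator → 0 as x → 0; this is a 0/0 indeterminate form.
Expand each to leading order near x = 0: numerator ~ 2·x, denominator ~ 4·x.
The limit of the ratio is 1/2.

Final answer: 1/2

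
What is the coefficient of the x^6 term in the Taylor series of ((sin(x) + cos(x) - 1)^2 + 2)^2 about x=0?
Expand to order 6: ((sin(x) + cos(x) - 1)^2 + 2)^2 = 38·x^6/45 - x^5 + 2·x^4/3 - 4·x^3 + 4·x^2 + 4 + O(x^7).
The coefficient of x^6 is 38/45.

Final answer: 38/45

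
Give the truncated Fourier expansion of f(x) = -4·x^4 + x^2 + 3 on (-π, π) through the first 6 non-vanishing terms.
(-196 + 32·π^2)·cos(x) + (13 - 8·π^2)·cos(2·x) + (-76/27 + 32·π^2/9)·cos(3·x) + (1 - 2·π^2)·cos(4·x) + (-292/625 + 32·π^2/25)·cos(5·x) - 4·π^4/5 + 3 + π^2/3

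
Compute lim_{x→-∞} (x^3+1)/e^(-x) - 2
The quotient is an ∞/∞ indeterminate form as x → -∞.
Compare growth rates of the dominant terms (exponentials ≫ polynomials ≫ logarithms), or apply L'Hôpital's rule; the quotient → 0.
Adding the constant: 0 - 2 = -2. Limit = -2.

Final answer: -2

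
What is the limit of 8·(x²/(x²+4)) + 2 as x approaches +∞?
Evaluate the dominant behaviour as x → +∞; each term tends to a finite value or vanishes.
Limit = 10.

Final answer: 10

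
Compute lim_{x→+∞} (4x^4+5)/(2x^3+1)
This is an ∞/∞ indeterminate form as x → +∞.
Divide numerator and denominator by x^4 and let the lower-order terms vanish; the numerator's degree 4 exceeds the denominator's degree 3, so the quotient diverges.
Limit = ∞.

Final answer: ∞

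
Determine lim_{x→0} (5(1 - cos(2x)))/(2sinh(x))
Both numerator and denominator → 0 as x → 0; this is a 0/0 indeterminate form.
Expand each to leading order near x = 0: numerator ~ 10·x^2, denominator ~ 2·x.
The limit of the ratio is 0.

Final answer: 0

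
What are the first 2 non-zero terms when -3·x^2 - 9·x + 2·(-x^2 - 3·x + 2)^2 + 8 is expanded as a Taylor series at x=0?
16 - 33·x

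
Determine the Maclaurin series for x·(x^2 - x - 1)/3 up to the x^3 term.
x^3/3 - x^2/3 - x/3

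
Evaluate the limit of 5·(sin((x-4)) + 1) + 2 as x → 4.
Direct substitution at x = 4 gives 7.

Final answer: 7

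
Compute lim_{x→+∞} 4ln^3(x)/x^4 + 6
The quotient is an ∞/∞ indeterminate form as x → +∞.
The polynomial denominator x^4 dominates the logarithmic numerator (any positive power of x ≫ ln^3(x) as x → ∞), so the quotient → 0.
Adding the constant: 0 + 6 = 6. Limit = 6.

Final answer: 6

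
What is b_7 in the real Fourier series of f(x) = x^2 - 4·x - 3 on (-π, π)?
b_7 = (1/π) ∫_{-π}^{π} f(x)·sin(7x) dx.
Evaluate the integral (use parity and integration by parts as needed): b_7 = -8/7.

Final answer: -8/7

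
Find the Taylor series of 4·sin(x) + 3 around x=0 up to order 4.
-2·x^3/3 + 4·x + 3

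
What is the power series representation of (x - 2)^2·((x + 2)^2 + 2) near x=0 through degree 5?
x^4 - 6·x^2 - 8·x + 24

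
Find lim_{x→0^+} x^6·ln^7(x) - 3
The product is a 0·∞ indeterminate form at x → 0⁺.
Rewrite the product as ln^7(x) / x^(-6) and apply L'Hôpital, or use the standard hierarchy x^(-6) ≫ |ln x|^7 as x → 0⁺.
The indeterminate product → 0, so the limit = -3.

Final answer: -3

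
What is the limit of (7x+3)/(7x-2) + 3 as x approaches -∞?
Evaluate the dominant behaviour as x → -∞; each term tends to a finite value or vanishes.
Limit = 4.

Final answer: 4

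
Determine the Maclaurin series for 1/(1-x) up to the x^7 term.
x^7 + x^6 + x^5 + x^4 + x^3 + x^2 + x + 1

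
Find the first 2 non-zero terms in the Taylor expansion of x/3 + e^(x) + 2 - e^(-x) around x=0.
7·x/3 + 2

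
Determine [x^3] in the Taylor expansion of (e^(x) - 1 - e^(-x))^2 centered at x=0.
Expand to order 3: (e^(x) - 1 - e^(-x))^2 = -2·x^3/3 + 4·x^2 - 4·x + 1 + O(x^4).
The coefficient of x^3 is -2/3.

Final answer: -2/3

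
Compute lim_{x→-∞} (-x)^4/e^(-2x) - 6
The quotient is an ∞/∞ indeterminate form as x → -∞.
Compare growth rates of the dominant terms (exponentials ≫ polynomials ≫ logarithms), or apply L'Hôpital's rule; the quotient → 0.
Adding the constant: 0 - 6 = -6. Limit = -6.

Final answer: -6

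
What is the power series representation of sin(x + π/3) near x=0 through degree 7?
-x^7/10080 - √(3)·x^6/1440 + x^5/240 + √(3)·x^4/48 - x^3/12 - √(3)·x^2/4 + x/2 + √(3)/2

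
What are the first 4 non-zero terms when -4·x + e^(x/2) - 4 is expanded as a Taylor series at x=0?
x^3/48 + x^2/8 - 7·x/2 - 3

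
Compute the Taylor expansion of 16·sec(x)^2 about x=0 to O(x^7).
272·x^6/45 + 32·x^4/3 + 16·x^2 + 16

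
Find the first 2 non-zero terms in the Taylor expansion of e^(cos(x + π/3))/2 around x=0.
-√(3)·x·e^(1/2)/4 + e^(1/2)/2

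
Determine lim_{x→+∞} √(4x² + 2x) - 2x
As x → +∞: multiply by the conjugate to get (2x)/(√(4x²+2x)+2x); the denominator ~ 4x, so the limit is 2/4 = 1/2.
Limit = 1/2.

Final answer: 1/2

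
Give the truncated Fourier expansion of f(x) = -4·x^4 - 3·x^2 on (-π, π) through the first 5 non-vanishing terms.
(-180 + 32·π^2)·cos(x) + (9 - 8·π^2)·cos(2·x) + (-28/27 + 32·π^2/9)·cos(3·x) - 2·π^2·cos(4·x) - 4·π^4/5 - π^2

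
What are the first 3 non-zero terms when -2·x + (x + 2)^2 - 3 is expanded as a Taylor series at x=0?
x^2 + 2·x + 1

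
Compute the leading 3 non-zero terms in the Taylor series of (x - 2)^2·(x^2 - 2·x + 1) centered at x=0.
13·x^2 - 12·x + 4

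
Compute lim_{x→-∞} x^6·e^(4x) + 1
The product is a 0·∞ indeterminate form at x → -∞.
Rewrite the product as x^6 / e^(-4x) (an ∞/∞ form) and apply L'Hôpital, or use the standard hierarchy e^(4|x|) ≫ |x^6| as x → -∞.
The indeterminate product → 0, so the limit = 1.

Final answer: 1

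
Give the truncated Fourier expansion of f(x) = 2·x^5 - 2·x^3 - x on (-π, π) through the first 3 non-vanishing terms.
(-84·π^2 + 4·π^4 + 502)·sin(x) + (-2·π^4 - 17 + 12·π^2)·sin(2·x) + (-116·π^2/27 + 178/81 + 4·π^4/3)·sin(3·x)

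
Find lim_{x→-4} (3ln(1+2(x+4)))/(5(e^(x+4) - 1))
Both numerator and denominator → 0 as x → -4; this is a 0/0 indeterminate form.
Expand each to leading order near x = -4: numerator ~ 6·(x + 4), denominator ~ 5·(x + 4).
The limit of the ratio is 6/5.

Final answer: 6/5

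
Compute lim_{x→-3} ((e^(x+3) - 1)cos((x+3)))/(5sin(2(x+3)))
Both numerator and denominator → 0 as x → -3; this is a 0/0 indeterminate form.
Expand each to leading order near x = -3: numerator ~ (x + 3), denominator ~ 10·(x + 3).
The limit of the ratio is 1/10.

Final answer: 1/10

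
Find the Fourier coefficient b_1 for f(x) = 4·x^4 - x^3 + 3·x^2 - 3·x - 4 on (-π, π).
b_1 = (1/π) ∫_{-π}^{π} f(x)·sin(1x) dx.
Evaluate the integral (use parity and integration by parts as needed): b_1 = 6 - 2·π^2.

Final answer: 6 - 2·π^2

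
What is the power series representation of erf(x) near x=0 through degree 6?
x^5/(5·√(π)) - 2·x^3/(3·√(π)) + 2·x/√(π)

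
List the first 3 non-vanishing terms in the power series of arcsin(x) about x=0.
3·x^5/40 + x^3/6 + x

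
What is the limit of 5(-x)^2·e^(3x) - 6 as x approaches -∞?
The product is a 0·∞ indeterminate form at x → -∞.
Rewrite the product as 5(-x)^2 / e^(-3x) (an ∞/∞ form) and apply L'Hôpital, or use the standard hierarchy e^(3|x|) ≫ |(-x)^2| as x → -∞.
The indeterminate product → 0, so the limit = -6.

Final answer: -6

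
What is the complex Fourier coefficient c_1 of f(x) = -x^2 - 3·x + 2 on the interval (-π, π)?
Compute the real Fourier coefficients first: a_1 = 4, b_1 = -6.
Then c_1 = (a_1 − i·b_1)/2 = 2 + 3·i.

Final answer: 2 + 3·i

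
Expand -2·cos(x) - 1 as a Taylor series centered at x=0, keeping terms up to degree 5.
-x^4/12 + x^2 - 3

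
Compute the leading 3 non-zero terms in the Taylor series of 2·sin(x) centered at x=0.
x^5/60 - x^3/3 + 2·x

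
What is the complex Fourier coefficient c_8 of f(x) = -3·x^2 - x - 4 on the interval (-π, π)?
Compute the real Fourier coefficients first: a_8 = -3/16, b_8 = 1/4.
Then c_8 = (a_8 − i·b_8)/2 = -3/32 - i/8.

Final answer: -3/32 - i/8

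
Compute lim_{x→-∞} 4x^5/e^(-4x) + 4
The quotient is an ∞/∞ indeterminate form as x → -∞.
Compare growth rates of the dominant terms (exponentials ≫ polynomials ≫ logarithms), or apply L'Hôpital's rule; the quotient → 0.
Adding the constant: 0 + 4 = 4. Limit = 4.

Final answer: 4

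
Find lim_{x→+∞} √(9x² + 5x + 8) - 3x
As x → +∞: multiply by the conjugate to get (5x+8)/(√(9x²+5x+8)+3x); the denominator ~ 6x, so the limit is 5/6.
Limit = 5/6.

Final answer: 5/6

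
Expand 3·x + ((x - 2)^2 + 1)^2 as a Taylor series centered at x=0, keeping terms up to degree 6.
x^4 - 8·x^3 + 26·x^2 - 37·x + 25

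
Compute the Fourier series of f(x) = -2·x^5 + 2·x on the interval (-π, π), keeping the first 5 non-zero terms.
(-476 - 4·π^4 + 80·π^2)·sin(x) + (-10·π^2 + 13 + 2·π^4)·sin(2·x) + (-4·π^4/3 - 52/81 + 80·π^2/27)·sin(3·x) + (-5·π^2/4 - 17/32 + π^4)·sin(4·x) + (-4·π^4/5 + 404/625 + 16·π^2/25)·sin(5·x)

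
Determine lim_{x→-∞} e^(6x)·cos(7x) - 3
Evaluate the dominant behaviour as x → -∞; each term tends to a finite value or vanishes.
Limit = -3.

Final answer: -3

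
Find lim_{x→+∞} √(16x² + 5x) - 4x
As x → +∞: multiply by the conjugate to get (5x)/(√(16x²+5x)+4x); the denominator ~ 8x, so the limit is 5/8.
Limit = 5/8.

Final answer: 5/8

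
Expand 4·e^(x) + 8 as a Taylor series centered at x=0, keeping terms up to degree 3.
2·x^3/3 + 2·x^2 + 4·x + 12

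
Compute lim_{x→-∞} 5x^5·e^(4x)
This is a 0·∞ indeterminate form at x → -∞.
Rewrite the product as 5x^5 / e^(-4x) (an ∞/∞ form) and apply L'Hôpital, or use the standard hierarchy e^(4|x|) ≫ |x^5| as x → -∞.
The indeterminate product → 0, so the limit = 0.

Final answer: 0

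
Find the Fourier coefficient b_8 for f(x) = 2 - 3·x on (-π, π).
b_8 = (1/π) ∫_{-π}^{π} f(x)·sin(8x) dx.
Evaluate the integral (use parity and integration by parts as needed): b_8 = 3/4.

Final answer: 3/4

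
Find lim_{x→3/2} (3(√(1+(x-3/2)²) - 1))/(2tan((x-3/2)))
Both numerator and denominator → 0 as x → 3/2; this is a 0/0 indeterminate form.
Expand each to leading order near x = 3/2: numerator ~ 3·(x - 3/2)^2/2, denominator ~ 2·(x - 3/2).
The limit of the ratio is 0.

Final answer: 0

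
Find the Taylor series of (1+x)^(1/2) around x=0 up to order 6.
-21·x^6/1024 + 7·x^5/256 - 5·x^4/128 + x^3/16 - x^2/8 + x/2 + 1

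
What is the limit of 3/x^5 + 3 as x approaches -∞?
Evaluate the dominant behaviour as x → -∞; each term tends to a finite value or vanishes.
Limit = 3.

Final answer: 3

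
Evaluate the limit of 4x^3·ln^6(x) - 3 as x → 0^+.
The product is a 0·∞ indeterminate form at x → 0⁺.
Rewrite the product as 4·ln^6(x) / x^(-3) and apply L'Hôpital, or use the standard hierarchy x^(-3) ≫ |ln x|^6 as x → 0⁺.
The indeterminate product → 0, so the limit = -3.

Final answer: -3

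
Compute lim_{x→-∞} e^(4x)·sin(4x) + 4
Evaluate the dominant behaviour as x → -∞; each term tends to a finite value or vanishes.
Limit = 4.

Final answer: 4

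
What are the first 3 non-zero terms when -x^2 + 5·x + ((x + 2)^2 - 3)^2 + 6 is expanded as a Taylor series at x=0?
17·x^2 + 13·x + 7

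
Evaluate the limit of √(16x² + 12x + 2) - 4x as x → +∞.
As x → +∞: multiply by the conjugate to get (12x+2)/(√(16x²+12x+2)+4x); the denominator ~ 8x, so the limit is 12/8 = 3/2.
Limit = 3/2.

Final answer: 3/2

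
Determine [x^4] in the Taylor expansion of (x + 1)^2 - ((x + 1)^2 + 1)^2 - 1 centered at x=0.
Expand to order 4: (x + 1)^2 - ((x + 1)^2 + 1)^2 - 1 = -x^4 - 4·x^3 - 7·x^2 - 6·x - 4 + O(x^5).
The coefficient of x^4 is -1.

Final answer: -1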